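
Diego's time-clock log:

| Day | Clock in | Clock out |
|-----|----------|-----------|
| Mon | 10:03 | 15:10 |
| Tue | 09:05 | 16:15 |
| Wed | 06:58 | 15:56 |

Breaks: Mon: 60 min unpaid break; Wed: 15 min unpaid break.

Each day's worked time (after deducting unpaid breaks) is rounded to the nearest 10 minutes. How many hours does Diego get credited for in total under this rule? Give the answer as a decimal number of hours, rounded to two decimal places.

20.00 hours

Mon: 10:03–15:10 = 5 h 7 min − 60 min = 4 h 7 min → rounds to 4 h 10 min
Tue: 09:05–16:15 = 7 h 10 min → rounds to 7 h 10 min
Wed: 06:58–15:56 = 8 h 58 min − 15 min = 8 h 43 min → rounds to 8 h 40 min
Total credited: 20 h 0 min.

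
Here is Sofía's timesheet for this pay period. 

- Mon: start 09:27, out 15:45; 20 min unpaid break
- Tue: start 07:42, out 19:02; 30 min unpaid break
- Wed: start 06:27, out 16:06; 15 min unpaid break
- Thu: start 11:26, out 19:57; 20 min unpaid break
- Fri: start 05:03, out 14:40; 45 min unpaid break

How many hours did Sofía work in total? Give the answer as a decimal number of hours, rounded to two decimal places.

43.25 hours

Mon: 09:27–15:45 = 6 h 18 min; less 20 min break → 5 h 58 min
Tue: 07:42–19:02 = 11 h 20 min; less 30 min break → 10 h 50 min
Wed: 06:27–16:06 = 9 h 39 min; less 15 min break → 9 h 24 min
Thu: 11:26–19:57 = 8 h 31 min; less 20 min break → 8 h 11 min
Fri: 05:03–14:40 = 9 h 37 min; less 45 min break → 8 h 52 min
Total: 5 h 58 min + 10 h 50 min + 9 h 24 min + 8 h 11 min + 8 h 52 min = 43 h 15 min.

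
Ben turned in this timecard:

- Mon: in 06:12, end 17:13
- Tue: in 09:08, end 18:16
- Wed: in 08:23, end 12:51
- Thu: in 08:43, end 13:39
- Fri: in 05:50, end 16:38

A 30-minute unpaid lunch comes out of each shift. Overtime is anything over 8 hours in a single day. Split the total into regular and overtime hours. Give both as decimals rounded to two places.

Mon: 06:12–17:13 = 11 h 1 min; less 30 min break → 10 h 31 min
Tue: 09:08–18:16 = 9 h 8 min; less 30 min break → 8 h 38 min
Wed: 08:23–12:51 = 4 h 28 min; less 30 min break → 3 h 58 min
Thu: 08:43–13:39 = 4 h 56 min; less 30 min break → 4 h 26 min
Fri: 05:50–16:38 = 10 h 48 min; less 30 min break → 10 h 18 min
Mon reg 8 h 0 min / OT 2 h 31 min; Tue reg 8 h 0 min / OT 0 h 38 min; Wed reg 3 h 58 min / OT 0 h 0 min; Thu reg 4 h 26 min / OT 0 h 0 min; Fri reg 8 h 0 min / OT 2 h 18 min.
Totals: regular 32 h 24 min, overtime 5 h 27 min.

Regular 32.40 hours, overtime 5.45 hours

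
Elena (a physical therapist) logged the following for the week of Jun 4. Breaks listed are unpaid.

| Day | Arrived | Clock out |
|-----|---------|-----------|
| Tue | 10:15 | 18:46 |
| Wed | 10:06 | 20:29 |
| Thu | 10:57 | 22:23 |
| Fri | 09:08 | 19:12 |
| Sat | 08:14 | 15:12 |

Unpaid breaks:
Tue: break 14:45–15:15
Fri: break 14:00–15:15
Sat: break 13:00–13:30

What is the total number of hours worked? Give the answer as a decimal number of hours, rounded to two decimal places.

Tue: 10:15–18:46 = 8 h 31 min; less 30 min break → 8 h 1 min
Wed: 10:06–20:29 = 10 h 23 min
Thu: 10:57–22:23 = 11 h 26 min
Fri: 09:08–19:12 = 10 h 4 min; less 75 min break → 8 h 49 min
Sat: 08:14–15:12 = 6 h 58 min; less 30 min break → 6 h 28 min
Total: 8 h 1 min + 10 h 23 min + 11 h 26 min + 8 h 49 min + 6 h 28 min = 45 h 7 min.

45.12 hours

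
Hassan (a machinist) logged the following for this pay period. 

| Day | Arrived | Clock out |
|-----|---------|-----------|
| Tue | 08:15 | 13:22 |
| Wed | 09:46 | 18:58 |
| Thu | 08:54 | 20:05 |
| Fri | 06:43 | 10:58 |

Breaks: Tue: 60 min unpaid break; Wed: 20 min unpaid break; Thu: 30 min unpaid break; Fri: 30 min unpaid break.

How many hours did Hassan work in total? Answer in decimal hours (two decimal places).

Tue: 08:15–13:22 = 5 h 7 min; less 60 min break → 4 h 7 min
Wed: 09:46–18:58 = 9 h 12 min; less 20 min break → 8 h 52 min
Thu: 08:54–20:05 = 11 h 11 min; less 30 min break → 10 h 41 min
Fri: 06:43–10:58 = 4 h 15 min; less 30 min break → 3 h 45 min
Total: 4 h 7 min + 8 h 52 min + 10 h 41 min + 3 h 45 min = 27 h 25 min.

27.42 hours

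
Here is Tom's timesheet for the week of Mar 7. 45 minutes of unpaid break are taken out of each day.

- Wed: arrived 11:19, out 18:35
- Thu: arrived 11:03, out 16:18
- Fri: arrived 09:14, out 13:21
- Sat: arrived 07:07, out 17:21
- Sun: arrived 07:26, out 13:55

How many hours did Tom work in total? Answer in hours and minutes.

29 h 36 min

Wed: 11:19–18:35 = 7 h 16 min; less 45 min break → 6 h 31 min
Thu: 11:03–16:18 = 5 h 15 min; less 45 min break → 4 h 30 min
Fri: 09:14–13:21 = 4 h 7 min; less 45 min break → 3 h 22 min
Sat: 07:07–17:21 = 10 h 14 min; less 45 min break → 9 h 29 min
Sun: 07:26–13:55 = 6 h 29 min; less 45 min break → 5 h 44 min
Total: 6 h 31 min + 4 h 30 min + 3 h 22 min + 9 h 29 min + 5 h 44 min = 29 h 36 min.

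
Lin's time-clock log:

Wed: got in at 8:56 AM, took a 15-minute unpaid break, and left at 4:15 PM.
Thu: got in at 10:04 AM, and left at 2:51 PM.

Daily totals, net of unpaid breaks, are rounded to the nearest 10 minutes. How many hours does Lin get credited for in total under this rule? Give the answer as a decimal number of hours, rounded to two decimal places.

11.83 hours

Wed: 8:56 AM–4:15 PM = 7 h 19 min − 15 min = 7 h 4 min → rounds to 7 h 0 min
Thu: 10:04 AM–2:51 PM = 4 h 47 min → rounds to 4 h 50 min
Total credited: 11 h 50 min.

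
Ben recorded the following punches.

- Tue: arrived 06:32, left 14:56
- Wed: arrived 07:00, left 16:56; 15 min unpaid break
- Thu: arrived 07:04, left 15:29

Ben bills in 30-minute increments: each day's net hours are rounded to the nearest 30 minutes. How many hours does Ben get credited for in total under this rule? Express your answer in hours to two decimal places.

Tue: 06:32–14:56 = 8 h 24 min → rounds to 8 h 30 min
Wed: 07:00–16:56 = 9 h 56 min − 15 min = 9 h 41 min → rounds to 9 h 30 min
Thu: 07:04–15:29 = 8 h 25 min → rounds to 8 h 30 min
Total credited: 26 h 30 min.

26.50 hours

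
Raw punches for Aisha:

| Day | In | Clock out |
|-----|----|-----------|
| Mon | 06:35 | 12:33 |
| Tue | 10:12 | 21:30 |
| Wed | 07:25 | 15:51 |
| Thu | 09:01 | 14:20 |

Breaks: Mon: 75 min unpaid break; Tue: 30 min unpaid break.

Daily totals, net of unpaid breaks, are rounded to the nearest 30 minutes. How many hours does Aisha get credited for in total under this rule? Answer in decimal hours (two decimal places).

29.50 hours

Mon: 06:35–12:33 = 5 h 58 min − 75 min = 4 h 43 min → rounds to 4 h 30 min
Tue: 10:12–21:30 = 11 h 18 min − 30 min = 10 h 48 min → rounds to 11 h 0 min
Wed: 07:25–15:51 = 8 h 26 min → rounds to 8 h 30 min
Thu: 09:01–14:20 = 5 h 19 min → rounds to 5 h 30 min
Total credited: 29 h 30 min.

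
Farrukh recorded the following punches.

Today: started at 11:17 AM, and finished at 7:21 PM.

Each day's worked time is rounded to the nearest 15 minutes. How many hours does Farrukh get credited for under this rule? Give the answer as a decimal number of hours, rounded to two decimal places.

Today: 11:17 AM–7:21 PM = 8 h 4 min → rounds to 8 h 0 min

8.00 hours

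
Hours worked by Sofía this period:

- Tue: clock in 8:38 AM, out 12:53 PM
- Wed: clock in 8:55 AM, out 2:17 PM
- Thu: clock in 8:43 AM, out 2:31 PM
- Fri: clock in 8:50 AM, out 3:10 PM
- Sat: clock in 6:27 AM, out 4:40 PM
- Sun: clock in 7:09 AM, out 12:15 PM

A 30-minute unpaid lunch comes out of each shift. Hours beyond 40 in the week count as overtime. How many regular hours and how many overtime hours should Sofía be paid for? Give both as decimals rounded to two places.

Regular 34.07 hours, overtime 0.00 hours

Tue: 8:38 AM–12:53 PM = 4 h 15 min; less 30 min break → 3 h 45 min
Wed: 8:55 AM–2:17 PM = 5 h 22 min; less 30 min break → 4 h 52 min
Thu: 8:43 AM–2:31 PM = 5 h 48 min; less 30 min break → 5 h 18 min
Fri: 8:50 AM–3:10 PM = 6 h 20 min; less 30 min break → 5 h 50 min
Sat: 6:27 AM–4:40 PM = 10 h 13 min; less 30 min break → 9 h 43 min
Sun: 7:09 AM–12:15 PM = 5 h 6 min; less 30 min break → 4 h 36 min
Total worked: 34 h 4 min = 34.07 h.
Threshold 40 h → overtime 0 h 0 min, regular 34 h 4 min.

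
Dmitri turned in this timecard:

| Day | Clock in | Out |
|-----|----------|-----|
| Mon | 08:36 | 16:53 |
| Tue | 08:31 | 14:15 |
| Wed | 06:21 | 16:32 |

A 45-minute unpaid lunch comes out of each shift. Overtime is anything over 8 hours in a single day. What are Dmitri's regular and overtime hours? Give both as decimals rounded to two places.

Regular 20.52 hours, overtime 1.43 hours

Mon: 08:36–16:53 = 8 h 17 min; less 45 min break → 7 h 32 min
Tue: 08:31–14:15 = 5 h 44 min; less 45 min break → 4 h 59 min
Wed: 06:21–16:32 = 10 h 11 min; less 45 min break → 9 h 26 min
Mon reg 7 h 32 min / OT 0 h 0 min; Tue reg 4 h 59 min / OT 0 h 0 min; Wed reg 8 h 0 min / OT 1 h 26 min.
Totals: regular 20 h 31 min, overtime 1 h 26 min.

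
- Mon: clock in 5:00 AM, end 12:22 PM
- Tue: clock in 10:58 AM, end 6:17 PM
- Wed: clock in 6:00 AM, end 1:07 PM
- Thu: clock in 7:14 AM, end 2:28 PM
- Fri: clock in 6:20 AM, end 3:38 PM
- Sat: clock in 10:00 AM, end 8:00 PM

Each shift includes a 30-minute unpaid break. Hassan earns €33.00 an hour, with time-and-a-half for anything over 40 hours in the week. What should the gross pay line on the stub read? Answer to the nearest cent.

€1584.00

Mon: 5:00 AM–12:22 PM = 7 h 22 min; less 30 min break → 6 h 52 min
Tue: 10:58 AM–6:17 PM = 7 h 19 min; less 30 min break → 6 h 49 min
Wed: 6:00 AM–1:07 PM = 7 h 7 min; less 30 min break → 6 h 37 min
Thu: 7:14 AM–2:28 PM = 7 h 14 min; less 30 min break → 6 h 44 min
Fri: 6:20 AM–3:38 PM = 9 h 18 min; less 30 min break → 8 h 48 min
Sat: 10:00 AM–8:00 PM = 10 h 0 min; less 30 min break → 9 h 30 min
Total worked: 45 h 20 min = 2720 min.
Regular 40 h 0 min = 2400 min at €33.00/h; overtime 5 h 20 min = 320 min at €49.50/h.
Pay = (2400 × €33.00 + 320 × €49.50) ÷ 60 = €1584.00.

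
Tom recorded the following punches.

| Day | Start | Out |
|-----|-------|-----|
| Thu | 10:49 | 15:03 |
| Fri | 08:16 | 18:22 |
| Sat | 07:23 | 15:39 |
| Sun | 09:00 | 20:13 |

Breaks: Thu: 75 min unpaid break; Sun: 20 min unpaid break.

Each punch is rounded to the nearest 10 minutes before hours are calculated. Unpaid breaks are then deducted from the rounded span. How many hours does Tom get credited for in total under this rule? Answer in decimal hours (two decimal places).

32.08 hours

Thu: in 10:49→10:50, out 15:03→15:00; 4 h 10 min − 75 min = 2 h 55 min
Fri: in 08:16→08:20, out 18:22→18:20; 10 h 0 min
Sat: in 07:23→07:20, out 15:39→15:40; 8 h 20 min
Sun: in 09:00→09:00, out 20:13→20:10; 11 h 10 min − 20 min = 10 h 50 min
Total credited: 32 h 5 min.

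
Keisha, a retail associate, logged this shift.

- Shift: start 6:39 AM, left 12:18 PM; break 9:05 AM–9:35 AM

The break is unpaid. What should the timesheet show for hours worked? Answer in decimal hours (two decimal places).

5.15 hours

Shift: 6:39 AM–12:18 PM = 5 h 39 min; less 30 min break → 5 h 9 min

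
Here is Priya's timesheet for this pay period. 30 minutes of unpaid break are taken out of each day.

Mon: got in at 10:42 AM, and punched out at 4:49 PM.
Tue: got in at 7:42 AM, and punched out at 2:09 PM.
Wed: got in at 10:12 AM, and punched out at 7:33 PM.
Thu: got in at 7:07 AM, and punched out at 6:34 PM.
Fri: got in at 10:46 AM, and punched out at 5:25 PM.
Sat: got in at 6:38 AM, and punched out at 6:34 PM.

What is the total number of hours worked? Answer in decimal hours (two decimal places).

Mon: 10:42 AM–4:49 PM = 6 h 7 min; less 30 min break → 5 h 37 min
Tue: 7:42 AM–2:09 PM = 6 h 27 min; less 30 min break → 5 h 57 min
Wed: 10:12 AM–7:33 PM = 9 h 21 min; less 30 min break → 8 h 51 min
Thu: 7:07 AM–6:34 PM = 11 h 27 min; less 30 min break → 10 h 57 min
Fri: 10:46 AM–5:25 PM = 6 h 39 min; less 30 min break → 6 h 9 min
Sat: 6:38 AM–6:34 PM = 11 h 56 min; less 30 min break → 11 h 26 min
Total: 5 h 37 min + 5 h 57 min + 8 h 51 min + 10 h 57 min + 6 h 9 min + 11 h 26 min = 48 h 57 min.

48.95 hours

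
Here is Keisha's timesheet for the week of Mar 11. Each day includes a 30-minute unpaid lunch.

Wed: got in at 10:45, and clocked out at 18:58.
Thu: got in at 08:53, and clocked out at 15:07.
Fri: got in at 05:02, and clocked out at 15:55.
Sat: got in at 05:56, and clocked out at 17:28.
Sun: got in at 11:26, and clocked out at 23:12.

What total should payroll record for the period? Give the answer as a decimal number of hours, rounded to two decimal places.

46.13 hours

Wed: 10:45–18:58 = 8 h 13 min; less 30 min break → 7 h 43 min
Thu: 08:53–15:07 = 6 h 14 min; less 30 min break → 5 h 44 min
Fri: 05:02–15:55 = 10 h 53 min; less 30 min break → 10 h 23 min
Sat: 05:56–17:28 = 11 h 32 min; less 30 min break → 11 h 2 min
Sun: 11:26–23:12 = 11 h 46 min; less 30 min break → 11 h 16 min
Total: 7 h 43 min + 5 h 44 min + 10 h 23 min + 11 h 2 min + 11 h 16 min = 46 h 8 min.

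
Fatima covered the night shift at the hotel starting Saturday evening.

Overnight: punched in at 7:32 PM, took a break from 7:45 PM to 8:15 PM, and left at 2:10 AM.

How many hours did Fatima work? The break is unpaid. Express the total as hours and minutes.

6 h 8 min

Overnight: 7:32 PM → midnight = 4 h 28 min; midnight → 2:10 AM = 2 h 10 min; span 6 h 38 min; less 30 min break → 6 h 8 min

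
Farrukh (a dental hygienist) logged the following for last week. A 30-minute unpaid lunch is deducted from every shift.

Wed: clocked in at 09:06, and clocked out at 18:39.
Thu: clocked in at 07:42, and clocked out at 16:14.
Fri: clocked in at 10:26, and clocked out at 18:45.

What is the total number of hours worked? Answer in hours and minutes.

Wed: 09:06–18:39 = 9 h 33 min; less 30 min break → 9 h 3 min
Thu: 07:42–16:14 = 8 h 32 min; less 30 min break → 8 h 2 min
Fri: 10:26–18:45 = 8 h 19 min; less 30 min break → 7 h 49 min
Total: 9 h 3 min + 8 h 2 min + 7 h 49 min = 24 h 54 min.

24 h 54 min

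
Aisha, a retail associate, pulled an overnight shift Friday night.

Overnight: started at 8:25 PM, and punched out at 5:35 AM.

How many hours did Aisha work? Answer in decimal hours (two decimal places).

Overnight: 8:25 PM → midnight = 3 h 35 min; midnight → 5:35 AM = 5 h 35 min; span 9 h 10 min

9.17 hours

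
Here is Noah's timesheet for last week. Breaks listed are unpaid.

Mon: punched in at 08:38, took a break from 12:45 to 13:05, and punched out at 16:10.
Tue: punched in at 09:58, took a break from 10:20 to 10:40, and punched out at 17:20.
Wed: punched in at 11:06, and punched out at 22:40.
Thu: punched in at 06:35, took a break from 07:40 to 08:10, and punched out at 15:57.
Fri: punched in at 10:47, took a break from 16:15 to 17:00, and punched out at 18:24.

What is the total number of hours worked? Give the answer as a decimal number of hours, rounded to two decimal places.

Mon: 08:38–16:10 = 7 h 32 min; less 20 min break → 7 h 12 min
Tue: 09:58–17:20 = 7 h 22 min; less 20 min break → 7 h 2 min
Wed: 11:06–22:40 = 11 h 34 min
Thu: 06:35–15:57 = 9 h 22 min; less 30 min break → 8 h 52 min
Fri: 10:47–18:24 = 7 h 37 min; less 45 min break → 6 h 52 min
Total: 7 h 12 min + 7 h 2 min + 11 h 34 min + 8 h 52 min + 6 h 52 min = 41 h 32 min.

41.53 hours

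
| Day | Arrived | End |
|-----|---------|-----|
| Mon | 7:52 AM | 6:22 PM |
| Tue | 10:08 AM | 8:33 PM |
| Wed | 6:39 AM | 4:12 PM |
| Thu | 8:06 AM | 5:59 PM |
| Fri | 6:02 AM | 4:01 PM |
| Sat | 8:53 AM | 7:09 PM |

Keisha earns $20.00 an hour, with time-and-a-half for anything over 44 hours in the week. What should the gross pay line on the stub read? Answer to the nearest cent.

Mon: 7:52 AM–6:22 PM = 10 h 30 min
Tue: 10:08 AM–8:33 PM = 10 h 25 min
Wed: 6:39 AM–4:12 PM = 9 h 33 min
Thu: 8:06 AM–5:59 PM = 9 h 53 min
Fri: 6:02 AM–4:01 PM = 9 h 59 min
Sat: 8:53 AM–7:09 PM = 10 h 16 min
Total worked: 60 h 36 min = 3636 min.
Regular 44 h 0 min = 2640 min at $20.00/h; overtime 16 h 36 min = 996 min at $30.00/h.
Pay = (2640 × $20.00 + 996 × $30.00) ÷ 60 = $1378.00.

$1378.00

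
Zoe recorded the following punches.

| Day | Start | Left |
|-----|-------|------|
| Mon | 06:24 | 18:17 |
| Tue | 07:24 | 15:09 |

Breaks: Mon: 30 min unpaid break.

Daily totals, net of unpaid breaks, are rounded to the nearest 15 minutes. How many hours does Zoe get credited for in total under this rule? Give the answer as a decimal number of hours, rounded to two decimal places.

Mon: 06:24–18:17 = 11 h 53 min − 30 min = 11 h 23 min → rounds to 11 h 30 min
Tue: 07:24–15:09 = 7 h 45 min → rounds to 7 h 45 min
Total credited: 19 h 15 min.

19.25 hours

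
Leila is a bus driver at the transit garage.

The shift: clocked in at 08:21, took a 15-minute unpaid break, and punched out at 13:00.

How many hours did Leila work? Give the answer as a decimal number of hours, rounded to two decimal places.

The shift: 08:21–13:00 = 4 h 39 min; less 15 min break → 4 h 24 min

4.40 hours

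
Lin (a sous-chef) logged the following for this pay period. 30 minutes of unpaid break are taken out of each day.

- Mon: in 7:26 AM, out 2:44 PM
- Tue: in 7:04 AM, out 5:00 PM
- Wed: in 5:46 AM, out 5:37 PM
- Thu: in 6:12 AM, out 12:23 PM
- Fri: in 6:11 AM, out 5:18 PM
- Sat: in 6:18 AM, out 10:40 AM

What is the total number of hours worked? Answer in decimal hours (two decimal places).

Mon: 7:26 AM–2:44 PM = 7 h 18 min; less 30 min break → 6 h 48 min
Tue: 7:04 AM–5:00 PM = 9 h 56 min; less 30 min break → 9 h 26 min
Wed: 5:46 AM–5:37 PM = 11 h 51 min; less 30 min break → 11 h 21 min
Thu: 6:12 AM–12:23 PM = 6 h 11 min; less 30 min break → 5 h 41 min
Fri: 6:11 AM–5:18 PM = 11 h 7 min; less 30 min break → 10 h 37 min
Sat: 6:18 AM–10:40 AM = 4 h 22 min; less 30 min break → 3 h 52 min
Total: 6 h 48 min + 9 h 26 min + 11 h 21 min + 5 h 41 min + 10 h 37 min + 3 h 52 min = 47 h 45 min.

47.75 hours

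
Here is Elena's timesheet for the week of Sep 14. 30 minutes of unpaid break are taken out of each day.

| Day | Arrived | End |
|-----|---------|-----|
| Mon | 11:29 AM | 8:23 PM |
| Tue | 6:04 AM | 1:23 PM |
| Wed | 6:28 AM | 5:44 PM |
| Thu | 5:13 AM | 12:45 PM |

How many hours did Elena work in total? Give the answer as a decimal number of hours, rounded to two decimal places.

Mon: 11:29 AM–8:23 PM = 8 h 54 min; less 30 min break → 8 h 24 min
Tue: 6:04 AM–1:23 PM = 7 h 19 min; less 30 min break → 6 h 49 min
Wed: 6:28 AM–5:44 PM = 11 h 16 min; less 30 min break → 10 h 46 min
Thu: 5:13 AM–12:45 PM = 7 h 32 min; less 30 min break → 7 h 2 min
Total: 8 h 24 min + 6 h 49 min + 10 h 46 min + 7 h 2 min = 33 h 1 min.

33.02 hours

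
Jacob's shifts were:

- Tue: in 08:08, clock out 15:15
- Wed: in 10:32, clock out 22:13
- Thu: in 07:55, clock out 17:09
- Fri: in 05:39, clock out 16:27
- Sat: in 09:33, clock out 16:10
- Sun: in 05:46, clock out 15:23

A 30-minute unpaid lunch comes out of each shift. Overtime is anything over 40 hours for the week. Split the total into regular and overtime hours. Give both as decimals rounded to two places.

Tue: 08:08–15:15 = 7 h 7 min; less 30 min break → 6 h 37 min
Wed: 10:32–22:13 = 11 h 41 min; less 30 min break → 11 h 11 min
Thu: 07:55–17:09 = 9 h 14 min; less 30 min break → 8 h 44 min
Fri: 05:39–16:27 = 10 h 48 min; less 30 min break → 10 h 18 min
Sat: 09:33–16:10 = 6 h 37 min; less 30 min break → 6 h 7 min
Sun: 05:46–15:23 = 9 h 37 min; less 30 min break → 9 h 7 min
Total worked: 52 h 4 min = 52.07 h.
Threshold 40 h → overtime 12 h 4 min, regular 40 h 0 min.

Regular 40.00 hours, overtime 12.07 hours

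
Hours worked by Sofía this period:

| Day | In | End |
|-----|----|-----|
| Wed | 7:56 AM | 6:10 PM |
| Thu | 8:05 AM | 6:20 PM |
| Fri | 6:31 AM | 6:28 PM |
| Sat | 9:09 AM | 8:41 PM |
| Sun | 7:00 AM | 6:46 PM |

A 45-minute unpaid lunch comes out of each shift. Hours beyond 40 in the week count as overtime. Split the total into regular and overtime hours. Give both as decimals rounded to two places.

Wed: 7:56 AM–6:10 PM = 10 h 14 min; less 45 min break → 9 h 29 min
Thu: 8:05 AM–6:20 PM = 10 h 15 min; less 45 min break → 9 h 30 min
Fri: 6:31 AM–6:28 PM = 11 h 57 min; less 45 min break → 11 h 12 min
Sat: 9:09 AM–8:41 PM = 11 h 32 min; less 45 min break → 10 h 47 min
Sun: 7:00 AM–6:46 PM = 11 h 46 min; less 45 min break → 11 h 1 min
Total worked: 51 h 59 min = 51.98 h.
Threshold 40 h → overtime 11 h 59 min, regular 40 h 0 min.

Regular 40.00 hours, overtime 11.98 hours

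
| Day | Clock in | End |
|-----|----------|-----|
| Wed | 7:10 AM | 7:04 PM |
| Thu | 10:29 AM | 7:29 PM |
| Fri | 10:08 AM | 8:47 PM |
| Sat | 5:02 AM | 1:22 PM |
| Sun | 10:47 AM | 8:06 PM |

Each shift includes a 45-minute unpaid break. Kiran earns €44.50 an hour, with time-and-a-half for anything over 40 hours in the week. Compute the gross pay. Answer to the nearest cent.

Wed: 7:10 AM–7:04 PM = 11 h 54 min; less 45 min break → 11 h 9 min
Thu: 10:29 AM–7:29 PM = 9 h 0 min; less 45 min break → 8 h 15 min
Fri: 10:08 AM–8:47 PM = 10 h 39 min; less 45 min break → 9 h 54 min
Sat: 5:02 AM–1:22 PM = 8 h 20 min; less 45 min break → 7 h 35 min
Sun: 10:47 AM–8:06 PM = 9 h 19 min; less 45 min break → 8 h 34 min
Total worked: 45 h 27 min = 2727 min.
Regular 40 h 0 min = 2400 min at €44.50/h; overtime 5 h 27 min = 327 min at €66.75/h.
Pay = (2400 × €44.50 + 327 × €66.75) ÷ 60 = €2143.79.

€2143.79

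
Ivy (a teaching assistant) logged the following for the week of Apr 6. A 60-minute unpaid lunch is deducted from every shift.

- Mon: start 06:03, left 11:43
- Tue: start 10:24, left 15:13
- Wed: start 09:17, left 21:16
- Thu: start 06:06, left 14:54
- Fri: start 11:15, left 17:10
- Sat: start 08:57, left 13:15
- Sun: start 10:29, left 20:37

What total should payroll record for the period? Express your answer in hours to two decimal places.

44.62 hours

Mon: 06:03–11:43 = 5 h 40 min; less 60 min break → 4 h 40 min
Tue: 10:24–15:13 = 4 h 49 min; less 60 min break → 3 h 49 min
Wed: 09:17–21:16 = 11 h 59 min; less 60 min break → 10 h 59 min
Thu: 06:06–14:54 = 8 h 48 min; less 60 min break → 7 h 48 min
Fri: 11:15–17:10 = 5 h 55 min; less 60 min break → 4 h 55 min
Sat: 08:57–13:15 = 4 h 18 min; less 60 min break → 3 h 18 min
Sun: 10:29–20:37 = 10 h 8 min; less 60 min break → 9 h 8 min
Total: 4 h 40 min + 3 h 49 min + 10 h 59 min + 7 h 48 min + 4 h 55 min + 3 h 18 min + 9 h 8 min = 44 h 37 min.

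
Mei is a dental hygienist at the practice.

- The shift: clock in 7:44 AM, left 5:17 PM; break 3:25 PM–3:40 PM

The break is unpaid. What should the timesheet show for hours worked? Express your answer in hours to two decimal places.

9.30 hours

The shift: 7:44 AM–5:17 PM = 9 h 33 min; less 15 min break → 9 h 18 min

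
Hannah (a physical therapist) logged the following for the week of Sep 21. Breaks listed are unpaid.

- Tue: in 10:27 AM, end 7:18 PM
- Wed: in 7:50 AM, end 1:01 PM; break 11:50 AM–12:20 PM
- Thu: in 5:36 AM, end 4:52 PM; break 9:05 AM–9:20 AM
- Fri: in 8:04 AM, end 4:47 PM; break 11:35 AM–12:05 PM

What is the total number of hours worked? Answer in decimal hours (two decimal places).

32.77 hours

Tue: 10:27 AM–7:18 PM = 8 h 51 min
Wed: 7:50 AM–1:01 PM = 5 h 11 min; less 30 min break → 4 h 41 min
Thu: 5:36 AM–4:52 PM = 11 h 16 min; less 15 min break → 11 h 1 min
Fri: 8:04 AM–4:47 PM = 8 h 43 min; less 30 min break → 8 h 13 min
Total: 8 h 51 min + 4 h 41 min + 11 h 1 min + 8 h 13 min = 32 h 46 min.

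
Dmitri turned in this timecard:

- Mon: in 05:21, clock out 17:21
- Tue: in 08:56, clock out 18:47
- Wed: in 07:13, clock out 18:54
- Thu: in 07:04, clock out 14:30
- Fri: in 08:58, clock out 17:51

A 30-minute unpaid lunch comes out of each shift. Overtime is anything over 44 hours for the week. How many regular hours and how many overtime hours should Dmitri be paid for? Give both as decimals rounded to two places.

Mon: 05:21–17:21 = 12 h 0 min; less 30 min break → 11 h 30 min
Tue: 08:56–18:47 = 9 h 51 min; less 30 min break → 9 h 21 min
Wed: 07:13–18:54 = 11 h 41 min; less 30 min break → 11 h 11 min
Thu: 07:04–14:30 = 7 h 26 min; less 30 min break → 6 h 56 min
Fri: 08:58–17:51 = 8 h 53 min; less 30 min break → 8 h 23 min
Total worked: 47 h 21 min = 47.35 h.
Threshold 44 h → overtime 3 h 21 min, regular 44 h 0 min.

Regular 44.00 hours, overtime 3.35 hours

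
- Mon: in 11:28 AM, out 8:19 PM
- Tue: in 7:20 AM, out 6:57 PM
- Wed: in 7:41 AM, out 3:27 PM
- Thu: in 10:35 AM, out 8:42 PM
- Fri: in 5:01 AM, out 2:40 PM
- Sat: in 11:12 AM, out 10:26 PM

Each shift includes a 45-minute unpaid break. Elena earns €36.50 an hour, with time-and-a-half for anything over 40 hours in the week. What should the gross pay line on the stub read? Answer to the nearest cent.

Mon: 11:28 AM–8:19 PM = 8 h 51 min; less 45 min break → 8 h 6 min
Tue: 7:20 AM–6:57 PM = 11 h 37 min; less 45 min break → 10 h 52 min
Wed: 7:41 AM–3:27 PM = 7 h 46 min; less 45 min break → 7 h 1 min
Thu: 10:35 AM–8:42 PM = 10 h 7 min; less 45 min break → 9 h 22 min
Fri: 5:01 AM–2:40 PM = 9 h 39 min; less 45 min break → 8 h 54 min
Sat: 11:12 AM–10:26 PM = 11 h 14 min; less 45 min break → 10 h 29 min
Total worked: 54 h 44 min = 3284 min.
Regular 40 h 0 min = 2400 min at €36.50/h; overtime 14 h 44 min = 884 min at €54.75/h.
Pay = (2400 × €36.50 + 884 × €54.75) ÷ 60 = €2266.65.

€2266.65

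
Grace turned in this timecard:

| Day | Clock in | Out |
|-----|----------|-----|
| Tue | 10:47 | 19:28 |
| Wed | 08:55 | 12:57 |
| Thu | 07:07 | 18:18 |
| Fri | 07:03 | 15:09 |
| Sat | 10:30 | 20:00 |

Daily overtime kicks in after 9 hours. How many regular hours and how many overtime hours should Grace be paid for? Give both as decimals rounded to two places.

Regular 38.82 hours, overtime 2.68 hours

Tue: 10:47–19:28 = 8 h 41 min
Wed: 08:55–12:57 = 4 h 2 min
Thu: 07:07–18:18 = 11 h 11 min
Fri: 07:03–15:09 = 8 h 6 min
Sat: 10:30–20:00 = 9 h 30 min
Tue reg 8 h 41 min / OT 0 h 0 min; Wed reg 4 h 2 min / OT 0 h 0 min; Thu reg 9 h 0 min / OT 2 h 11 min; Fri reg 8 h 6 min / OT 0 h 0 min; Sat reg 9 h 0 min / OT 0 h 30 min.
Totals: regular 38 h 49 min, overtime 2 h 41 min.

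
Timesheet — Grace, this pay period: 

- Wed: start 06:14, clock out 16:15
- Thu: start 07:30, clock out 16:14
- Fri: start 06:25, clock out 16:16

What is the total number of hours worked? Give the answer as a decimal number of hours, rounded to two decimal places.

28.60 hours

Wed: 06:14–16:15 = 10 h 1 min
Thu: 07:30–16:14 = 8 h 44 min
Fri: 06:25–16:16 = 9 h 51 min
Total: 10 h 1 min + 8 h 44 min + 9 h 51 min = 28 h 36 min.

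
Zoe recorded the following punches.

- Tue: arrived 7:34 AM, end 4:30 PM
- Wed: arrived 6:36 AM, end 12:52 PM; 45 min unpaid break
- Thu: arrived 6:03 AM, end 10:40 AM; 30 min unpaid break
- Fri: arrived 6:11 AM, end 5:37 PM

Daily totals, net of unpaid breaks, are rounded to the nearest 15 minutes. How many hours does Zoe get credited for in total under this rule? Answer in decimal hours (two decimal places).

Tue: 7:34 AM–4:30 PM = 8 h 56 min → rounds to 9 h 0 min
Wed: 6:36 AM–12:52 PM = 6 h 16 min − 45 min = 5 h 31 min → rounds to 5 h 30 min
Thu: 6:03 AM–10:40 AM = 4 h 37 min − 30 min = 4 h 7 min → rounds to 4 h 0 min
Fri: 6:11 AM–5:37 PM = 11 h 26 min → rounds to 11 h 30 min
Total credited: 30 h 0 min.

30.00 hours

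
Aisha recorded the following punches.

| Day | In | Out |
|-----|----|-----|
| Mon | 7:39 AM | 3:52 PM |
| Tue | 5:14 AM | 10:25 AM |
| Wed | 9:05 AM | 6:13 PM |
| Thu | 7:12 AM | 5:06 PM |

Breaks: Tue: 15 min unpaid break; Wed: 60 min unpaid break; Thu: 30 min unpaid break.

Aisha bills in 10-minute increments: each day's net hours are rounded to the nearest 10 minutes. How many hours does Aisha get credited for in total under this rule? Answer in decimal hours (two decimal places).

Mon: 7:39 AM–3:52 PM = 8 h 13 min → rounds to 8 h 10 min
Tue: 5:14 AM–10:25 AM = 5 h 11 min − 15 min = 4 h 56 min → rounds to 5 h 0 min
Wed: 9:05 AM–6:13 PM = 9 h 8 min − 60 min = 8 h 8 min → rounds to 8 h 10 min
Thu: 7:12 AM–5:06 PM = 9 h 54 min − 30 min = 9 h 24 min → rounds to 9 h 20 min
Total credited: 30 h 40 min.

30.67 hours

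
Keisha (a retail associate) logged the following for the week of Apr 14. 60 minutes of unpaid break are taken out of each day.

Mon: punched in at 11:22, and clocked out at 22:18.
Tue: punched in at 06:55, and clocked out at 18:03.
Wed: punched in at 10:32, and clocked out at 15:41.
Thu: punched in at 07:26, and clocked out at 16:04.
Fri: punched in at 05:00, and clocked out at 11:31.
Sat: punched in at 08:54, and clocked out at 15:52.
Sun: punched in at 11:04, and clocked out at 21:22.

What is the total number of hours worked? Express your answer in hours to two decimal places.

Mon: 11:22–22:18 = 10 h 56 min; less 60 min break → 9 h 56 min
Tue: 06:55–18:03 = 11 h 8 min; less 60 min break → 10 h 8 min
Wed: 10:32–15:41 = 5 h 9 min; less 60 min break → 4 h 9 min
Thu: 07:26–16:04 = 8 h 38 min; less 60 min break → 7 h 38 min
Fri: 05:00–11:31 = 6 h 31 min; less 60 min break → 5 h 31 min
Sat: 08:54–15:52 = 6 h 58 min; less 60 min break → 5 h 58 min
Sun: 11:04–21:22 = 10 h 18 min; less 60 min break → 9 h 18 min
Total: 9 h 56 min + 10 h 8 min + 4 h 9 min + 7 h 38 min + 5 h 31 min + 5 h 58 min + 9 h 18 min = 52 h 38 min.

52.63 hours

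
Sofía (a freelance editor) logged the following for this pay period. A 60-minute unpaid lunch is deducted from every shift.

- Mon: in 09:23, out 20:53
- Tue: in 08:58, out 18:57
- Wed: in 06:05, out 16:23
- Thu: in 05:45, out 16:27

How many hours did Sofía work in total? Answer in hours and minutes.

Mon: 09:23–20:53 = 11 h 30 min; less 60 min break → 10 h 30 min
Tue: 08:58–18:57 = 9 h 59 min; less 60 min break → 8 h 59 min
Wed: 06:05–16:23 = 10 h 18 min; less 60 min break → 9 h 18 min
Thu: 05:45–16:27 = 10 h 42 min; less 60 min break → 9 h 42 min
Total: 10 h 30 min + 8 h 59 min + 9 h 18 min + 9 h 42 min = 38 h 29 min.

38 h 29 min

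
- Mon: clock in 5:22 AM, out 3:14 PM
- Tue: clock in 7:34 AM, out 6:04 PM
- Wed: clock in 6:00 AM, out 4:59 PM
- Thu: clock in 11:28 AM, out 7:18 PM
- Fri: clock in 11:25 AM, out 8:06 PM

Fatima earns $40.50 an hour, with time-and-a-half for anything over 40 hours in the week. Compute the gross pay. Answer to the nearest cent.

Mon: 5:22 AM–3:14 PM = 9 h 52 min
Tue: 7:34 AM–6:04 PM = 10 h 30 min
Wed: 6:00 AM–4:59 PM = 10 h 59 min
Thu: 11:28 AM–7:18 PM = 7 h 50 min
Fri: 11:25 AM–8:06 PM = 8 h 41 min
Total worked: 47 h 52 min = 2872 min.
Regular 40 h 0 min = 2400 min at $40.50/h; overtime 7 h 52 min = 472 min at $60.75/h.
Pay = (2400 × $40.50 + 472 × $60.75) ÷ 60 = $2097.90.

$2097.90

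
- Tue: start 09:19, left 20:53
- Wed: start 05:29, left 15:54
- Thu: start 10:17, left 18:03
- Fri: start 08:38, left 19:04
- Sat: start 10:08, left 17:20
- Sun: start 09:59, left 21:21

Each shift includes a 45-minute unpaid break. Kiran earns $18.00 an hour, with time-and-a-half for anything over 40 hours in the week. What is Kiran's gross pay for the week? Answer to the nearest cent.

Tue: 09:19–20:53 = 11 h 34 min; less 45 min break → 10 h 49 min
Wed: 05:29–15:54 = 10 h 25 min; less 45 min break → 9 h 40 min
Thu: 10:17–18:03 = 7 h 46 min; less 45 min break → 7 h 1 min
Fri: 08:38–19:04 = 10 h 26 min; less 45 min break → 9 h 41 min
Sat: 10:08–17:20 = 7 h 12 min; less 45 min break → 6 h 27 min
Sun: 09:59–21:21 = 11 h 22 min; less 45 min break → 10 h 37 min
Total worked: 54 h 15 min = 3255 min.
Regular 40 h 0 min = 2400 min at $18.00/h; overtime 14 h 15 min = 855 min at $27.00/h.
Pay = (2400 × $18.00 + 855 × $27.00) ÷ 60 = $1104.75.

$1104.75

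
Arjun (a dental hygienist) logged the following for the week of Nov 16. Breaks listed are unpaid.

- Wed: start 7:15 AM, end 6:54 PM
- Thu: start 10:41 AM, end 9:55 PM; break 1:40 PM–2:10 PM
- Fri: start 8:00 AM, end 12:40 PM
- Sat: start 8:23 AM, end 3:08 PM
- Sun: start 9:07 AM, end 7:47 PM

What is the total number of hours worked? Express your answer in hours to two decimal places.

44.47 hours

Wed: 7:15 AM–6:54 PM = 11 h 39 min
Thu: 10:41 AM–9:55 PM = 11 h 14 min; less 30 min break → 10 h 44 min
Fri: 8:00 AM–12:40 PM = 4 h 40 min
Sat: 8:23 AM–3:08 PM = 6 h 45 min
Sun: 9:07 AM–7:47 PM = 10 h 40 min
Total: 11 h 39 min + 10 h 44 min + 4 h 40 min + 6 h 45 min + 10 h 40 min = 44 h 28 min.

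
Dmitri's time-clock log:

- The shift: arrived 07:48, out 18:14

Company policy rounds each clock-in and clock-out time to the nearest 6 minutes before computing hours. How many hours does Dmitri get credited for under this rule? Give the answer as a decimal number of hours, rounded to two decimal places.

10.40 hours

The shift: in 07:48→07:48, out 18:14→18:12; 10 h 24 min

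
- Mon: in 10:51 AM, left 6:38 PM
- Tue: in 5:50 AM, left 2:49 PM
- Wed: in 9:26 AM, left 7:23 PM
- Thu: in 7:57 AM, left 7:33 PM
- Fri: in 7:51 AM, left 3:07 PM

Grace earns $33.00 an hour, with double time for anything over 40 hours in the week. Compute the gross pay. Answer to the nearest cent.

$1688.50

Mon: 10:51 AM–6:38 PM = 7 h 47 min
Tue: 5:50 AM–2:49 PM = 8 h 59 min
Wed: 9:26 AM–7:23 PM = 9 h 57 min
Thu: 7:57 AM–7:33 PM = 11 h 36 min
Fri: 7:51 AM–3:07 PM = 7 h 16 min
Total worked: 45 h 35 min = 2735 min.
Regular 40 h 0 min = 2400 min at $33.00/h; overtime 5 h 35 min = 335 min at $66.00/h.
Pay = (2400 × $33.00 + 335 × $66.00) ÷ 60 = $1688.50.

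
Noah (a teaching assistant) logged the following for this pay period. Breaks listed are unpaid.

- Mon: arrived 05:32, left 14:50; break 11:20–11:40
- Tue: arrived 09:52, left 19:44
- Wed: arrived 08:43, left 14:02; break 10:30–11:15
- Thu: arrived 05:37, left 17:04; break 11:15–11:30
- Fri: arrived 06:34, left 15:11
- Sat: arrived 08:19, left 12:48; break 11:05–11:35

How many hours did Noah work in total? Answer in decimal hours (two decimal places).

Mon: 05:32–14:50 = 9 h 18 min; less 20 min break → 8 h 58 min
Tue: 09:52–19:44 = 9 h 52 min
Wed: 08:43–14:02 = 5 h 19 min; less 45 min break → 4 h 34 min
Thu: 05:37–17:04 = 11 h 27 min; less 15 min break → 11 h 12 min
Fri: 06:34–15:11 = 8 h 37 min
Sat: 08:19–12:48 = 4 h 29 min; less 30 min break → 3 h 59 min
Total: 8 h 58 min + 9 h 52 min + 4 h 34 min + 11 h 12 min + 8 h 37 min + 3 h 59 min = 47 h 12 min.

47.20 hours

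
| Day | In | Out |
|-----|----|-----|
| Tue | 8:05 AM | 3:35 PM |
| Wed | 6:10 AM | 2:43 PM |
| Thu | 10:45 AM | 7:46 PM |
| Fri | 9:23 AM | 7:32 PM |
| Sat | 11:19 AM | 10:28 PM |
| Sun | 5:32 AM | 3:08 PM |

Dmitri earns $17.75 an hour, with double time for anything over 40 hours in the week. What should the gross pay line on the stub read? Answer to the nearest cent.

$1276.82

Tue: 8:05 AM–3:35 PM = 7 h 30 min
Wed: 6:10 AM–2:43 PM = 8 h 33 min
Thu: 10:45 AM–7:46 PM = 9 h 1 min
Fri: 9:23 AM–7:32 PM = 10 h 9 min
Sat: 11:19 AM–10:28 PM = 11 h 9 min
Sun: 5:32 AM–3:08 PM = 9 h 36 min
Total worked: 55 h 58 min = 3358 min.
Regular 40 h 0 min = 2400 min at $17.75/h; overtime 15 h 58 min = 958 min at $35.50/h.
Pay = (2400 × $17.75 + 958 × $35.50) ÷ 60 = $1276.82.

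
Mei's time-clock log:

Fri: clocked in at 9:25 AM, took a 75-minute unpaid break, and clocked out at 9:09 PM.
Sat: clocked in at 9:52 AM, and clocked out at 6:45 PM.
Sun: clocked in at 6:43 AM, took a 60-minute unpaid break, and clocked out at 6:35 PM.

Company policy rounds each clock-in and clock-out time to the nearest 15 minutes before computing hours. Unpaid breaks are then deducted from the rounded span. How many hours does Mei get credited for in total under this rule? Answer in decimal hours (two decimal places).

Fri: in 9:25 AM→9:30 AM, out 9:09 PM→9:15 PM; 11 h 45 min − 75 min = 10 h 30 min
Sat: in 9:52 AM→9:45 AM, out 6:45 PM→6:45 PM; 9 h 0 min
Sun: in 6:43 AM→6:45 AM, out 6:35 PM→6:30 PM; 11 h 45 min − 60 min = 10 h 45 min
Total credited: 30 h 15 min.

30.25 hours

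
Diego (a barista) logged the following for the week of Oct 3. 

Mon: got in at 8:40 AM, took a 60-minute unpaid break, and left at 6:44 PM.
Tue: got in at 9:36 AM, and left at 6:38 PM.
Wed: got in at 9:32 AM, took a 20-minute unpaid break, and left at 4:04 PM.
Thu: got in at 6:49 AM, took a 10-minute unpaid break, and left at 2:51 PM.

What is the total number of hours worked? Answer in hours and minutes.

32 h 10 min

Mon: 8:40 AM–6:44 PM = 10 h 4 min; less 60 min break → 9 h 4 min
Tue: 9:36 AM–6:38 PM = 9 h 2 min
Wed: 9:32 AM–4:04 PM = 6 h 32 min; less 20 min break → 6 h 12 min
Thu: 6:49 AM–2:51 PM = 8 h 2 min; less 10 min break → 7 h 52 min
Total: 9 h 4 min + 9 h 2 min + 6 h 12 min + 7 h 52 min = 32 h 10 min.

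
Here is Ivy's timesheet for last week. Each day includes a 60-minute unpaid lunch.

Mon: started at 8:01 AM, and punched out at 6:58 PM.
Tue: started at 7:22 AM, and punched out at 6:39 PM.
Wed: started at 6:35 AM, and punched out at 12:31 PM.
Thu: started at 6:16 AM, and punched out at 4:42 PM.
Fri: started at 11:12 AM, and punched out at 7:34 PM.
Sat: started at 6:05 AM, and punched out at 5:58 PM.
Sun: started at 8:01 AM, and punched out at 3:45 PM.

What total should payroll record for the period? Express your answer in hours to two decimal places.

59.58 hours

Mon: 8:01 AM–6:58 PM = 10 h 57 min; less 60 min break → 9 h 57 min
Tue: 7:22 AM–6:39 PM = 11 h 17 min; less 60 min break → 10 h 17 min
Wed: 6:35 AM–12:31 PM = 5 h 56 min; less 60 min break → 4 h 56 min
Thu: 6:16 AM–4:42 PM = 10 h 26 min; less 60 min break → 9 h 26 min
Fri: 11:12 AM–7:34 PM = 8 h 22 min; less 60 min break → 7 h 22 min
Sat: 6:05 AM–5:58 PM = 11 h 53 min; less 60 min break → 10 h 53 min
Sun: 8:01 AM–3:45 PM = 7 h 44 min; less 60 min break → 6 h 44 min
Total: 9 h 57 min + 10 h 17 min + 4 h 56 min + 9 h 26 min + 7 h 22 min + 10 h 53 min + 6 h 44 min = 59 h 35 min.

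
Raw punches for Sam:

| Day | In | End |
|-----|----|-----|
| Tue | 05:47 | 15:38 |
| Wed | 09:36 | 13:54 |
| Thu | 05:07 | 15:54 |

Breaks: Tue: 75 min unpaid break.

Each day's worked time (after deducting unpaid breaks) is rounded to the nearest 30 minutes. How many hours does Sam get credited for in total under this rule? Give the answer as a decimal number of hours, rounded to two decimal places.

24.00 hours

Tue: 05:47–15:38 = 9 h 51 min − 75 min = 8 h 36 min → rounds to 8 h 30 min
Wed: 09:36–13:54 = 4 h 18 min → rounds to 4 h 30 min
Thu: 05:07–15:54 = 10 h 47 min → rounds to 11 h 0 min
Total credited: 24 h 0 min.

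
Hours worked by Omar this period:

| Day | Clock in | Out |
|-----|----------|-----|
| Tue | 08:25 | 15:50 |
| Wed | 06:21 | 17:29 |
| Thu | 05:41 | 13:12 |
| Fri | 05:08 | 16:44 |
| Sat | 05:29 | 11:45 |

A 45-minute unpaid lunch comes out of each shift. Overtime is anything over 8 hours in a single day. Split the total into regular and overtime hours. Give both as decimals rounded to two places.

Tue: 08:25–15:50 = 7 h 25 min; less 45 min break → 6 h 40 min
Wed: 06:21–17:29 = 11 h 8 min; less 45 min break → 10 h 23 min
Thu: 05:41–13:12 = 7 h 31 min; less 45 min break → 6 h 46 min
Fri: 05:08–16:44 = 11 h 36 min; less 45 min break → 10 h 51 min
Sat: 05:29–11:45 = 6 h 16 min; less 45 min break → 5 h 31 min
Tue reg 6 h 40 min / OT 0 h 0 min; Wed reg 8 h 0 min / OT 2 h 23 min; Thu reg 6 h 46 min / OT 0 h 0 min; Fri reg 8 h 0 min / OT 2 h 51 min; Sat reg 5 h 31 min / OT 0 h 0 min.
Totals: regular 34 h 57 min, overtime 5 h 14 min.

Regular 34.95 hours, overtime 5.23 hours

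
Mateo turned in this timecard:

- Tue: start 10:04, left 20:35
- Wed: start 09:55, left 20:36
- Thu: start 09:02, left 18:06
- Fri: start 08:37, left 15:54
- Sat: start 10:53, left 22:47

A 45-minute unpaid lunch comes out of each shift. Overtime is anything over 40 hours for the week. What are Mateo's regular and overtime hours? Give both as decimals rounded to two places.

Regular 40.00 hours, overtime 5.70 hours

Tue: 10:04–20:35 = 10 h 31 min; less 45 min break → 9 h 46 min
Wed: 09:55–20:36 = 10 h 41 min; less 45 min break → 9 h 56 min
Thu: 09:02–18:06 = 9 h 4 min; less 45 min break → 8 h 19 min
Fri: 08:37–15:54 = 7 h 17 min; less 45 min break → 6 h 32 min
Sat: 10:53–22:47 = 11 h 54 min; less 45 min break → 11 h 9 min
Total worked: 45 h 42 min = 45.70 h.
Threshold 40 h → overtime 5 h 42 min, regular 40 h 0 min.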